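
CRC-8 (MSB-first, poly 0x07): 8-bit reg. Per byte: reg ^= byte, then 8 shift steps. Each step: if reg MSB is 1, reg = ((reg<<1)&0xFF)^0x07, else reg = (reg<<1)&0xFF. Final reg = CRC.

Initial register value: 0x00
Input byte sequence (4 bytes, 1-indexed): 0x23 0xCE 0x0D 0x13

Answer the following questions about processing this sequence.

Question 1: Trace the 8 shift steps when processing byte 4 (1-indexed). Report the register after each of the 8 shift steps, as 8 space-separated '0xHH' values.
After byte 1 (0x23): reg=0xE9
After byte 2 (0xCE): reg=0xF5
After byte 3 (0x0D): reg=0xE6
Register before byte 4: 0xE6
After XOR with byte 0x13: 0xF5

Answer: 0xED 0xDD 0xBD 0x7D 0xFA 0xF3 0xE1 0xC5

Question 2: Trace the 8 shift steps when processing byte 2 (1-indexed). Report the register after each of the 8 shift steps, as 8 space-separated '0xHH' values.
Answer: 0x4E 0x9C 0x3F 0x7E 0xFC 0xFF 0xF9 0xF5

Derivation:
After byte 1 (0x23): reg=0xE9
Register before byte 2: 0xE9
After XOR with byte 0xCE: 0x27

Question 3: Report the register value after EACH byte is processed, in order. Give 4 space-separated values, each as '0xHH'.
0xE9 0xF5 0xE6 0xC5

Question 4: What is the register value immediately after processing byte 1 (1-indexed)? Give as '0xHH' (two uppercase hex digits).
Answer: 0xE9

Derivation:
After byte 1 (0x23): reg=0xE9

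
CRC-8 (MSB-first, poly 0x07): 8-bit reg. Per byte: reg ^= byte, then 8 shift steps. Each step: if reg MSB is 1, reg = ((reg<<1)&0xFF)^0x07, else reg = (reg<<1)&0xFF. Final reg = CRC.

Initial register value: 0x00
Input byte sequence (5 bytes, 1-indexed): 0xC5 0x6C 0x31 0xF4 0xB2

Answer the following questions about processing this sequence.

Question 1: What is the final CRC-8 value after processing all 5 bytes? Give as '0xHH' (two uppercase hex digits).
After byte 1 (0xC5): reg=0x55
After byte 2 (0x6C): reg=0xAF
After byte 3 (0x31): reg=0xD3
After byte 4 (0xF4): reg=0xF5
After byte 5 (0xB2): reg=0xD2

Answer: 0xD2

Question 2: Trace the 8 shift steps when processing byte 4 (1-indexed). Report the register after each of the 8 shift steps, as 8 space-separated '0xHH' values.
After byte 1 (0xC5): reg=0x55
After byte 2 (0x6C): reg=0xAF
After byte 3 (0x31): reg=0xD3
Register before byte 4: 0xD3
After XOR with byte 0xF4: 0x27

Answer: 0x4E 0x9C 0x3F 0x7E 0xFC 0xFF 0xF9 0xF5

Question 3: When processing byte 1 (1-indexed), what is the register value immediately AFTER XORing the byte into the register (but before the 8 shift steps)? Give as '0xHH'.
Register before byte 1: 0x00
Byte 1: 0xC5
0x00 XOR 0xC5 = 0xC5

Answer: 0xC5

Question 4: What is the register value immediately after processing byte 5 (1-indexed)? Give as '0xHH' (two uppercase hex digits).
Answer: 0xD2

Derivation:
After byte 1 (0xC5): reg=0x55
After byte 2 (0x6C): reg=0xAF
After byte 3 (0x31): reg=0xD3
After byte 4 (0xF4): reg=0xF5
After byte 5 (0xB2): reg=0xD2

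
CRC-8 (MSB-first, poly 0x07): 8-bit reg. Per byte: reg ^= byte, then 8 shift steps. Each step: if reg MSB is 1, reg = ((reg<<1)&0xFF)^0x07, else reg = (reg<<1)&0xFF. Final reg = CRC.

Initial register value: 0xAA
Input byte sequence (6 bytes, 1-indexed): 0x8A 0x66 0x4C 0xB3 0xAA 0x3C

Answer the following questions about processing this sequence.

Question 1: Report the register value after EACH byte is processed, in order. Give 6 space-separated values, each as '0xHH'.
0xE0 0x9B 0x2B 0xC1 0x16 0xD6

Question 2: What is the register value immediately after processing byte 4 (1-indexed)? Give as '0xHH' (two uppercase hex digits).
Answer: 0xC1

Derivation:
After byte 1 (0x8A): reg=0xE0
After byte 2 (0x66): reg=0x9B
After byte 3 (0x4C): reg=0x2B
After byte 4 (0xB3): reg=0xC1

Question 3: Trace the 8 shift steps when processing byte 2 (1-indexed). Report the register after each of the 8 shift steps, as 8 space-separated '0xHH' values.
Answer: 0x0B 0x16 0x2C 0x58 0xB0 0x67 0xCE 0x9B

Derivation:
After byte 1 (0x8A): reg=0xE0
Register before byte 2: 0xE0
After XOR with byte 0x66: 0x86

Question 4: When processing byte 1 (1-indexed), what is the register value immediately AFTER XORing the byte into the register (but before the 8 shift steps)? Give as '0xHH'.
Register before byte 1: 0xAA
Byte 1: 0x8A
0xAA XOR 0x8A = 0x20

Answer: 0x20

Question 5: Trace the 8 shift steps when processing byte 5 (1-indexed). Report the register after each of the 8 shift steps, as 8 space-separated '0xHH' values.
Answer: 0xD6 0xAB 0x51 0xA2 0x43 0x86 0x0B 0x16

Derivation:
After byte 1 (0x8A): reg=0xE0
After byte 2 (0x66): reg=0x9B
After byte 3 (0x4C): reg=0x2B
After byte 4 (0xB3): reg=0xC1
Register before byte 5: 0xC1
After XOR with byte 0xAA: 0x6B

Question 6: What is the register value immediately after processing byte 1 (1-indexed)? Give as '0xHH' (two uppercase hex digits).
Answer: 0xE0

Derivation:
After byte 1 (0x8A): reg=0xE0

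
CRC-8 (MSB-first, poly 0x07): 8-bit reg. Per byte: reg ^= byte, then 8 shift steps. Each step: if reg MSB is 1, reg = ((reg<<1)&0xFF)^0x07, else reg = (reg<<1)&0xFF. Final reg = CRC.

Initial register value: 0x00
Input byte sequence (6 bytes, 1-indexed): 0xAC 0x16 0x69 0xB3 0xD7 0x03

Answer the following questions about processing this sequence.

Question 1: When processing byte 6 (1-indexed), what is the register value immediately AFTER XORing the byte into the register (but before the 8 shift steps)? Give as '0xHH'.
Register before byte 6: 0xD2
Byte 6: 0x03
0xD2 XOR 0x03 = 0xD1

Answer: 0xD1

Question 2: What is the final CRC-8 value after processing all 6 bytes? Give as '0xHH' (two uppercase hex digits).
After byte 1 (0xAC): reg=0x4D
After byte 2 (0x16): reg=0x86
After byte 3 (0x69): reg=0x83
After byte 4 (0xB3): reg=0x90
After byte 5 (0xD7): reg=0xD2
After byte 6 (0x03): reg=0x39

Answer: 0x39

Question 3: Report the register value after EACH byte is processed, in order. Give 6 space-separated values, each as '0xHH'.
0x4D 0x86 0x83 0x90 0xD2 0x39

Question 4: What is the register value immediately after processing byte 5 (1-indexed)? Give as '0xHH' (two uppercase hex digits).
After byte 1 (0xAC): reg=0x4D
After byte 2 (0x16): reg=0x86
After byte 3 (0x69): reg=0x83
After byte 4 (0xB3): reg=0x90
After byte 5 (0xD7): reg=0xD2

Answer: 0xD2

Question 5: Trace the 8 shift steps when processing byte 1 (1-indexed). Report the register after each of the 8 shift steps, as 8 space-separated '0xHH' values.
Register before byte 1: 0x00
After XOR with byte 0xAC: 0xAC

Answer: 0x5F 0xBE 0x7B 0xF6 0xEB 0xD1 0xA5 0x4D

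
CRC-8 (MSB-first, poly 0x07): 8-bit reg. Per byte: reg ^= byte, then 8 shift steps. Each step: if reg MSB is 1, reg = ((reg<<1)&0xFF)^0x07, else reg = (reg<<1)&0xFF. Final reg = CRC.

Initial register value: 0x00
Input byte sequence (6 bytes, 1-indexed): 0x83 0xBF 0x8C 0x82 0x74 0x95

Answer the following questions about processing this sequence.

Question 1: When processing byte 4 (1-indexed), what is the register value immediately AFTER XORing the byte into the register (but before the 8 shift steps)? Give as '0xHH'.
Answer: 0x15

Derivation:
Register before byte 4: 0x97
Byte 4: 0x82
0x97 XOR 0x82 = 0x15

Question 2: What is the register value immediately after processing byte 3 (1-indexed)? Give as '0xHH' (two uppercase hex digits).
After byte 1 (0x83): reg=0x80
After byte 2 (0xBF): reg=0xBD
After byte 3 (0x8C): reg=0x97

Answer: 0x97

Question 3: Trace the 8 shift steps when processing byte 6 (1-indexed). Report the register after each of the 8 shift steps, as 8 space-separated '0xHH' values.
After byte 1 (0x83): reg=0x80
After byte 2 (0xBF): reg=0xBD
After byte 3 (0x8C): reg=0x97
After byte 4 (0x82): reg=0x6B
After byte 5 (0x74): reg=0x5D
Register before byte 6: 0x5D
After XOR with byte 0x95: 0xC8

Answer: 0x97 0x29 0x52 0xA4 0x4F 0x9E 0x3B 0x76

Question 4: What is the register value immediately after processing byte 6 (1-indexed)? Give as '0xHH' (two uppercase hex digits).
Answer: 0x76

Derivation:
After byte 1 (0x83): reg=0x80
After byte 2 (0xBF): reg=0xBD
After byte 3 (0x8C): reg=0x97
After byte 4 (0x82): reg=0x6B
After byte 5 (0x74): reg=0x5D
After byte 6 (0x95): reg=0x76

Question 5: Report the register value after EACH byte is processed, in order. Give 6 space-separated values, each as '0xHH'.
0x80 0xBD 0x97 0x6B 0x5D 0x76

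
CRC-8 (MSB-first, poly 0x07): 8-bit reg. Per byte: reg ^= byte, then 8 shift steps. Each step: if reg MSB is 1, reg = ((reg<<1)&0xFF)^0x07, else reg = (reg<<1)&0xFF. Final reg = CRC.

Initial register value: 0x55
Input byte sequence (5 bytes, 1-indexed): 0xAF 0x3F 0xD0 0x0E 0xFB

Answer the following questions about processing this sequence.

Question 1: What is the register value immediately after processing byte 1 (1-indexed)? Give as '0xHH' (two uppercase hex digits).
After byte 1 (0xAF): reg=0xE8

Answer: 0xE8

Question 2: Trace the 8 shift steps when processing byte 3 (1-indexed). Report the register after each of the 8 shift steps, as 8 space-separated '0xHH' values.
Answer: 0xF1 0xE5 0xCD 0x9D 0x3D 0x7A 0xF4 0xEF

Derivation:
After byte 1 (0xAF): reg=0xE8
After byte 2 (0x3F): reg=0x2B
Register before byte 3: 0x2B
After XOR with byte 0xD0: 0xFB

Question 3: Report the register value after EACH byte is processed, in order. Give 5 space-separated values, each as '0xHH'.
0xE8 0x2B 0xEF 0xA9 0xB9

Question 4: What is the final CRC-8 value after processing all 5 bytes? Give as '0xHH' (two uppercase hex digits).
Answer: 0xB9

Derivation:
After byte 1 (0xAF): reg=0xE8
After byte 2 (0x3F): reg=0x2B
After byte 3 (0xD0): reg=0xEF
After byte 4 (0x0E): reg=0xA9
After byte 5 (0xFB): reg=0xB9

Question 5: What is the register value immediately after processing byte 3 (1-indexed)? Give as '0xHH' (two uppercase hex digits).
After byte 1 (0xAF): reg=0xE8
After byte 2 (0x3F): reg=0x2B
After byte 3 (0xD0): reg=0xEF

Answer: 0xEF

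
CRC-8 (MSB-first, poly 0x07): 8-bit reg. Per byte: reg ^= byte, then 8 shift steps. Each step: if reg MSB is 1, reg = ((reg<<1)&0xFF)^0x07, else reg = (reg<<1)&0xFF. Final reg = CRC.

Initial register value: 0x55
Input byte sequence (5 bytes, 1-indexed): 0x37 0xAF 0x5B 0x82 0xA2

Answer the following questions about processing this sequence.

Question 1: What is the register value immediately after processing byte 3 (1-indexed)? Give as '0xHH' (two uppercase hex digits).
After byte 1 (0x37): reg=0x29
After byte 2 (0xAF): reg=0x9B
After byte 3 (0x5B): reg=0x4E

Answer: 0x4E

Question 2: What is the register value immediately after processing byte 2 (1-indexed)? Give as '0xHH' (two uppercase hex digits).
After byte 1 (0x37): reg=0x29
After byte 2 (0xAF): reg=0x9B

Answer: 0x9B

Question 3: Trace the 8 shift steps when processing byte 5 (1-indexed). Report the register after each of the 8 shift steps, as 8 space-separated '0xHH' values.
Answer: 0x97 0x29 0x52 0xA4 0x4F 0x9E 0x3B 0x76

Derivation:
After byte 1 (0x37): reg=0x29
After byte 2 (0xAF): reg=0x9B
After byte 3 (0x5B): reg=0x4E
After byte 4 (0x82): reg=0x6A
Register before byte 5: 0x6A
After XOR with byte 0xA2: 0xC8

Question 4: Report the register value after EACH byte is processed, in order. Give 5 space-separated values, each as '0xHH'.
0x29 0x9B 0x4E 0x6A 0x76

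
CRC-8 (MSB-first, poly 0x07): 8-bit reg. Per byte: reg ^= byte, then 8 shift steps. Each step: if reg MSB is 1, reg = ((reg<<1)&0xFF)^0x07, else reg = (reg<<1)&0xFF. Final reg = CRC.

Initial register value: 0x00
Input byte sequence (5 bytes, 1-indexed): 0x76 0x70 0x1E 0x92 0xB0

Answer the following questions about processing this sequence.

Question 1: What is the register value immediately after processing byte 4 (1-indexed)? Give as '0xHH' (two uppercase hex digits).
After byte 1 (0x76): reg=0x45
After byte 2 (0x70): reg=0x8B
After byte 3 (0x1E): reg=0xE2
After byte 4 (0x92): reg=0x57

Answer: 0x57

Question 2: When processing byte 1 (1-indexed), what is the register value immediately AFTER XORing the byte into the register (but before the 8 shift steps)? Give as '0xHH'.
Answer: 0x76

Derivation:
Register before byte 1: 0x00
Byte 1: 0x76
0x00 XOR 0x76 = 0x76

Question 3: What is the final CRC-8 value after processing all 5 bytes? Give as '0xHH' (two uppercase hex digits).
Answer: 0xBB

Derivation:
After byte 1 (0x76): reg=0x45
After byte 2 (0x70): reg=0x8B
After byte 3 (0x1E): reg=0xE2
After byte 4 (0x92): reg=0x57
After byte 5 (0xB0): reg=0xBB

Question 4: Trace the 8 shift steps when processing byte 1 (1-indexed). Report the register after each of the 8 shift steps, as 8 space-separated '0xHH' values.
Answer: 0xEC 0xDF 0xB9 0x75 0xEA 0xD3 0xA1 0x45

Derivation:
Register before byte 1: 0x00
After XOR with byte 0x76: 0x76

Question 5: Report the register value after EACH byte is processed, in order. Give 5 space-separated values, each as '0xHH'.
0x45 0x8B 0xE2 0x57 0xBB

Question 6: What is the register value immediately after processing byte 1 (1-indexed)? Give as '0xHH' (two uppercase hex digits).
After byte 1 (0x76): reg=0x45

Answer: 0x45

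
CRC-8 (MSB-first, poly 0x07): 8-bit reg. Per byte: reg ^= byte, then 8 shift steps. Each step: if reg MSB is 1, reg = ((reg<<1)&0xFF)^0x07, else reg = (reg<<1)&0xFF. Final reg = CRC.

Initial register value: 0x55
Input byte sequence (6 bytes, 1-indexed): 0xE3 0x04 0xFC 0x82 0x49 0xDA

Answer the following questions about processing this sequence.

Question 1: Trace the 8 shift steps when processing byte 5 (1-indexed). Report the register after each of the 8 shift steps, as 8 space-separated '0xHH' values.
Answer: 0xC2 0x83 0x01 0x02 0x04 0x08 0x10 0x20

Derivation:
After byte 1 (0xE3): reg=0x0B
After byte 2 (0x04): reg=0x2D
After byte 3 (0xFC): reg=0x39
After byte 4 (0x82): reg=0x28
Register before byte 5: 0x28
After XOR with byte 0x49: 0x61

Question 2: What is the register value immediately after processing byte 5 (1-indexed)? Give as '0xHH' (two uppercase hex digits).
After byte 1 (0xE3): reg=0x0B
After byte 2 (0x04): reg=0x2D
After byte 3 (0xFC): reg=0x39
After byte 4 (0x82): reg=0x28
After byte 5 (0x49): reg=0x20

Answer: 0x20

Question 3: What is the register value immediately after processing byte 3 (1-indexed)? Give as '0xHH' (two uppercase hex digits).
Answer: 0x39

Derivation:
After byte 1 (0xE3): reg=0x0B
After byte 2 (0x04): reg=0x2D
After byte 3 (0xFC): reg=0x39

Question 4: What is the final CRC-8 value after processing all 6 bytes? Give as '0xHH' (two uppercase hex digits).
After byte 1 (0xE3): reg=0x0B
After byte 2 (0x04): reg=0x2D
After byte 3 (0xFC): reg=0x39
After byte 4 (0x82): reg=0x28
After byte 5 (0x49): reg=0x20
After byte 6 (0xDA): reg=0xE8

Answer: 0xE8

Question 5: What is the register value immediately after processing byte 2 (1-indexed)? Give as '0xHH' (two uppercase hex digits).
Answer: 0x2D

Derivation:
After byte 1 (0xE3): reg=0x0B
After byte 2 (0x04): reg=0x2D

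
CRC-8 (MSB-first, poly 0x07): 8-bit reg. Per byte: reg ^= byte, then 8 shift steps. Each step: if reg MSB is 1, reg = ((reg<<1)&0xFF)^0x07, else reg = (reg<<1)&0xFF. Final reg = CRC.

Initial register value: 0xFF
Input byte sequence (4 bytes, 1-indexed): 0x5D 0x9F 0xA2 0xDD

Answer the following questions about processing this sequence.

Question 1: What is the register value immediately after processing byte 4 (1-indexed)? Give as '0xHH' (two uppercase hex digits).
After byte 1 (0x5D): reg=0x67
After byte 2 (0x9F): reg=0xE6
After byte 3 (0xA2): reg=0xDB
After byte 4 (0xDD): reg=0x12

Answer: 0x12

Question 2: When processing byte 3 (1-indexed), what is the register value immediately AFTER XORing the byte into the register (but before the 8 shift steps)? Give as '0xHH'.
Register before byte 3: 0xE6
Byte 3: 0xA2
0xE6 XOR 0xA2 = 0x44

Answer: 0x44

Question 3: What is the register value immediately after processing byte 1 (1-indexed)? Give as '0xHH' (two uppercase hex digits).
After byte 1 (0x5D): reg=0x67

Answer: 0x67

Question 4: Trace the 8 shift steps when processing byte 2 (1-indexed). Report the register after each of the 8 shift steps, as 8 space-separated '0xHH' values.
Answer: 0xF7 0xE9 0xD5 0xAD 0x5D 0xBA 0x73 0xE6

Derivation:
After byte 1 (0x5D): reg=0x67
Register before byte 2: 0x67
After XOR with byte 0x9F: 0xF8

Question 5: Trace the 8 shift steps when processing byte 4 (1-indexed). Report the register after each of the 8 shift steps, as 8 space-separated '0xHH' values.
Answer: 0x0C 0x18 0x30 0x60 0xC0 0x87 0x09 0x12

Derivation:
After byte 1 (0x5D): reg=0x67
After byte 2 (0x9F): reg=0xE6
After byte 3 (0xA2): reg=0xDB
Register before byte 4: 0xDB
After XOR with byte 0xDD: 0x06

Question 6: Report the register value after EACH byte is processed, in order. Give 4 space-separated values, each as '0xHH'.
0x67 0xE6 0xDB 0x12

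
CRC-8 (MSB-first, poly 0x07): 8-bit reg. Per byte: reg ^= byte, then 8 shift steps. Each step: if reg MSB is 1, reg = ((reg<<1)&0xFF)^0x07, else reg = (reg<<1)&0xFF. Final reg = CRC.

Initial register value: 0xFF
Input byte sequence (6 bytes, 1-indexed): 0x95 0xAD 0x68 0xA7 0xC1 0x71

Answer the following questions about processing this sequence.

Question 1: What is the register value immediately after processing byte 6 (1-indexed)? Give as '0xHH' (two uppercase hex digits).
Answer: 0x44

Derivation:
After byte 1 (0x95): reg=0x11
After byte 2 (0xAD): reg=0x3D
After byte 3 (0x68): reg=0xAC
After byte 4 (0xA7): reg=0x31
After byte 5 (0xC1): reg=0xDE
After byte 6 (0x71): reg=0x44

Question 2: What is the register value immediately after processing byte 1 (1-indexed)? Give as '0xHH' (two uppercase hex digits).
After byte 1 (0x95): reg=0x11

Answer: 0x11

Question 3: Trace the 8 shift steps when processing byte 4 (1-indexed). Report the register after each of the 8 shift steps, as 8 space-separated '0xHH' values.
Answer: 0x16 0x2C 0x58 0xB0 0x67 0xCE 0x9B 0x31

Derivation:
After byte 1 (0x95): reg=0x11
After byte 2 (0xAD): reg=0x3D
After byte 3 (0x68): reg=0xAC
Register before byte 4: 0xAC
After XOR with byte 0xA7: 0x0B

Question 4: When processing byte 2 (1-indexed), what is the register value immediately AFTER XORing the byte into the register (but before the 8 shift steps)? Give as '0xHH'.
Answer: 0xBC

Derivation:
Register before byte 2: 0x11
Byte 2: 0xAD
0x11 XOR 0xAD = 0xBC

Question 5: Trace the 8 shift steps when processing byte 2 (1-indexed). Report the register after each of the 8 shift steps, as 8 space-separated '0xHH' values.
After byte 1 (0x95): reg=0x11
Register before byte 2: 0x11
After XOR with byte 0xAD: 0xBC

Answer: 0x7F 0xFE 0xFB 0xF1 0xE5 0xCD 0x9D 0x3D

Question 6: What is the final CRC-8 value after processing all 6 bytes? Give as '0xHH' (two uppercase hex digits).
After byte 1 (0x95): reg=0x11
After byte 2 (0xAD): reg=0x3D
After byte 3 (0x68): reg=0xAC
After byte 4 (0xA7): reg=0x31
After byte 5 (0xC1): reg=0xDE
After byte 6 (0x71): reg=0x44

Answer: 0x44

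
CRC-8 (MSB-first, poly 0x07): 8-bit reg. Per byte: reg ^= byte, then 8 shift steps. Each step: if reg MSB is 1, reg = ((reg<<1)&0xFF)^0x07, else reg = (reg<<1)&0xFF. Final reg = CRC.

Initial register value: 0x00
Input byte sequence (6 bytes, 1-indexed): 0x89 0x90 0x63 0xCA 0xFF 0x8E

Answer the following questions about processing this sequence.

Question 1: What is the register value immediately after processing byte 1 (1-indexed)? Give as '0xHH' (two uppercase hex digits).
After byte 1 (0x89): reg=0xB6

Answer: 0xB6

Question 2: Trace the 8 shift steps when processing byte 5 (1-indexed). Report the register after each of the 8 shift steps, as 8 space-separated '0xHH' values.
Answer: 0xE6 0xCB 0x91 0x25 0x4A 0x94 0x2F 0x5E

Derivation:
After byte 1 (0x89): reg=0xB6
After byte 2 (0x90): reg=0xF2
After byte 3 (0x63): reg=0xFE
After byte 4 (0xCA): reg=0x8C
Register before byte 5: 0x8C
After XOR with byte 0xFF: 0x73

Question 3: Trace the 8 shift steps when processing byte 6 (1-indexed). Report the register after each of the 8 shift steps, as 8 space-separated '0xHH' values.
Answer: 0xA7 0x49 0x92 0x23 0x46 0x8C 0x1F 0x3E

Derivation:
After byte 1 (0x89): reg=0xB6
After byte 2 (0x90): reg=0xF2
After byte 3 (0x63): reg=0xFE
After byte 4 (0xCA): reg=0x8C
After byte 5 (0xFF): reg=0x5E
Register before byte 6: 0x5E
After XOR with byte 0x8E: 0xD0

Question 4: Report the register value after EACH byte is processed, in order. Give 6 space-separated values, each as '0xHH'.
0xB6 0xF2 0xFE 0x8C 0x5E 0x3E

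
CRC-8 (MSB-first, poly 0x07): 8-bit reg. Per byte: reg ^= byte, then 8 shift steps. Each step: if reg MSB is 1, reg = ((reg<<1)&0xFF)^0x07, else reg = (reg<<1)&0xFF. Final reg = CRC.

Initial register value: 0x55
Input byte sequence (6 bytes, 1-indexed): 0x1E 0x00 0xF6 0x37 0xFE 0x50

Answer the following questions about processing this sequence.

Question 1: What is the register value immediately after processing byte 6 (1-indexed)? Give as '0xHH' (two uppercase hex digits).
After byte 1 (0x1E): reg=0xF6
After byte 2 (0x00): reg=0xCC
After byte 3 (0xF6): reg=0xA6
After byte 4 (0x37): reg=0xFE
After byte 5 (0xFE): reg=0x00
After byte 6 (0x50): reg=0xB7

Answer: 0xB7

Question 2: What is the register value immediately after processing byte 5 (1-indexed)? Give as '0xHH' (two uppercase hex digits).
Answer: 0x00

Derivation:
After byte 1 (0x1E): reg=0xF6
After byte 2 (0x00): reg=0xCC
After byte 3 (0xF6): reg=0xA6
After byte 4 (0x37): reg=0xFE
After byte 5 (0xFE): reg=0x00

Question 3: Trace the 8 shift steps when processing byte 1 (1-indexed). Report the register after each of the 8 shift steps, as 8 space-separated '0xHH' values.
Answer: 0x96 0x2B 0x56 0xAC 0x5F 0xBE 0x7B 0xF6

Derivation:
Register before byte 1: 0x55
After XOR with byte 0x1E: 0x4B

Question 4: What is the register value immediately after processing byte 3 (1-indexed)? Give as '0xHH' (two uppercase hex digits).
Answer: 0xA6

Derivation:
After byte 1 (0x1E): reg=0xF6
After byte 2 (0x00): reg=0xCC
After byte 3 (0xF6): reg=0xA6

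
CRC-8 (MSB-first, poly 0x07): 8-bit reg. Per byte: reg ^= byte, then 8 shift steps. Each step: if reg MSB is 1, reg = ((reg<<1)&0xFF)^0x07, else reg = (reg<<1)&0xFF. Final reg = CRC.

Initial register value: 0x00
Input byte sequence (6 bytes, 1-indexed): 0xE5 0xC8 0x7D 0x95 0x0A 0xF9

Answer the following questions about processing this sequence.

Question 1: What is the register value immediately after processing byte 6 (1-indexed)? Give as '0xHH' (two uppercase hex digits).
After byte 1 (0xE5): reg=0xB5
After byte 2 (0xC8): reg=0x74
After byte 3 (0x7D): reg=0x3F
After byte 4 (0x95): reg=0x5F
After byte 5 (0x0A): reg=0xAC
After byte 6 (0xF9): reg=0xAC

Answer: 0xAC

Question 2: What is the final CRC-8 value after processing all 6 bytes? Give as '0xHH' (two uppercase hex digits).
Answer: 0xAC

Derivation:
After byte 1 (0xE5): reg=0xB5
After byte 2 (0xC8): reg=0x74
After byte 3 (0x7D): reg=0x3F
After byte 4 (0x95): reg=0x5F
After byte 5 (0x0A): reg=0xAC
After byte 6 (0xF9): reg=0xAC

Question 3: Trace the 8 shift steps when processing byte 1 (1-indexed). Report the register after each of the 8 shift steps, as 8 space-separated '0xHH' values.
Answer: 0xCD 0x9D 0x3D 0x7A 0xF4 0xEF 0xD9 0xB5

Derivation:
Register before byte 1: 0x00
After XOR with byte 0xE5: 0xE5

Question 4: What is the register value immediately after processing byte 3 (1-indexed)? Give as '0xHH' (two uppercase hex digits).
Answer: 0x3F

Derivation:
After byte 1 (0xE5): reg=0xB5
After byte 2 (0xC8): reg=0x74
After byte 3 (0x7D): reg=0x3F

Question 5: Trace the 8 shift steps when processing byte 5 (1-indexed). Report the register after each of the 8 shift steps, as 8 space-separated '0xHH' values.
After byte 1 (0xE5): reg=0xB5
After byte 2 (0xC8): reg=0x74
After byte 3 (0x7D): reg=0x3F
After byte 4 (0x95): reg=0x5F
Register before byte 5: 0x5F
After XOR with byte 0x0A: 0x55

Answer: 0xAA 0x53 0xA6 0x4B 0x96 0x2B 0x56 0xAC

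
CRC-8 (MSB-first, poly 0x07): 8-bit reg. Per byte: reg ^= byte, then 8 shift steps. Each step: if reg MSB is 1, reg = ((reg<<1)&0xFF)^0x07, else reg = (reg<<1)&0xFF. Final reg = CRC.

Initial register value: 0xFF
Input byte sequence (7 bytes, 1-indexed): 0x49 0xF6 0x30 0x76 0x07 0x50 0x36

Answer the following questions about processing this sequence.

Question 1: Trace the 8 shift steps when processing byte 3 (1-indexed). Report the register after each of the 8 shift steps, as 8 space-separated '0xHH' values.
Answer: 0x9D 0x3D 0x7A 0xF4 0xEF 0xD9 0xB5 0x6D

Derivation:
After byte 1 (0x49): reg=0x0B
After byte 2 (0xF6): reg=0xFD
Register before byte 3: 0xFD
After XOR with byte 0x30: 0xCD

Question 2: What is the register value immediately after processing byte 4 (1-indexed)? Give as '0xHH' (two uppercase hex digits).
Answer: 0x41

Derivation:
After byte 1 (0x49): reg=0x0B
After byte 2 (0xF6): reg=0xFD
After byte 3 (0x30): reg=0x6D
After byte 4 (0x76): reg=0x41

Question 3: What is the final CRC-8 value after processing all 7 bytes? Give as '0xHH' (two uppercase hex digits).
After byte 1 (0x49): reg=0x0B
After byte 2 (0xF6): reg=0xFD
After byte 3 (0x30): reg=0x6D
After byte 4 (0x76): reg=0x41
After byte 5 (0x07): reg=0xD5
After byte 6 (0x50): reg=0x92
After byte 7 (0x36): reg=0x75

Answer: 0x75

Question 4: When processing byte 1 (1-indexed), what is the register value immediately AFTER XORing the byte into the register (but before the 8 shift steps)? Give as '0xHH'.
Register before byte 1: 0xFF
Byte 1: 0x49
0xFF XOR 0x49 = 0xB6

Answer: 0xB6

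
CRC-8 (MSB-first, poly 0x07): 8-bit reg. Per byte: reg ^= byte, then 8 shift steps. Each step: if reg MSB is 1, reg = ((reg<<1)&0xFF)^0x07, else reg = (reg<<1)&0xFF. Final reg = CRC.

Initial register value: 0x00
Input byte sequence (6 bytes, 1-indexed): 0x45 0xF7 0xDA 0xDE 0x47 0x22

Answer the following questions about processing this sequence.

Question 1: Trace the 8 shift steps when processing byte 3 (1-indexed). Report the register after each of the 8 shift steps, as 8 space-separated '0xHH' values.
After byte 1 (0x45): reg=0xDC
After byte 2 (0xF7): reg=0xD1
Register before byte 3: 0xD1
After XOR with byte 0xDA: 0x0B

Answer: 0x16 0x2C 0x58 0xB0 0x67 0xCE 0x9B 0x31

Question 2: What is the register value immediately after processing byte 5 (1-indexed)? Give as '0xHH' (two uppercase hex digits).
After byte 1 (0x45): reg=0xDC
After byte 2 (0xF7): reg=0xD1
After byte 3 (0xDA): reg=0x31
After byte 4 (0xDE): reg=0x83
After byte 5 (0x47): reg=0x52

Answer: 0x52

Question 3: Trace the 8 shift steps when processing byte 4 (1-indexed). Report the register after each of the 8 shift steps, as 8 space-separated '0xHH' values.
After byte 1 (0x45): reg=0xDC
After byte 2 (0xF7): reg=0xD1
After byte 3 (0xDA): reg=0x31
Register before byte 4: 0x31
After XOR with byte 0xDE: 0xEF

Answer: 0xD9 0xB5 0x6D 0xDA 0xB3 0x61 0xC2 0x83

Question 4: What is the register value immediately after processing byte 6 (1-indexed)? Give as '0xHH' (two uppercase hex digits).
After byte 1 (0x45): reg=0xDC
After byte 2 (0xF7): reg=0xD1
After byte 3 (0xDA): reg=0x31
After byte 4 (0xDE): reg=0x83
After byte 5 (0x47): reg=0x52
After byte 6 (0x22): reg=0x57

Answer: 0x57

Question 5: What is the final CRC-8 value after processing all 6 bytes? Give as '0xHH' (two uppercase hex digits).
Answer: 0x57

Derivation:
After byte 1 (0x45): reg=0xDC
After byte 2 (0xF7): reg=0xD1
After byte 3 (0xDA): reg=0x31
After byte 4 (0xDE): reg=0x83
After byte 5 (0x47): reg=0x52
After byte 6 (0x22): reg=0x57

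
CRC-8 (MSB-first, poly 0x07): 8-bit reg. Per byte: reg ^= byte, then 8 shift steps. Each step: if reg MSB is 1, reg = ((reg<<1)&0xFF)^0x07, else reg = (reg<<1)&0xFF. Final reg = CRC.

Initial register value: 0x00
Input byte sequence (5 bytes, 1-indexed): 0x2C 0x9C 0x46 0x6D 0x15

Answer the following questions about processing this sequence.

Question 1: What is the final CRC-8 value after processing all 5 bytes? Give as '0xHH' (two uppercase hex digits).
After byte 1 (0x2C): reg=0xC4
After byte 2 (0x9C): reg=0x8F
After byte 3 (0x46): reg=0x71
After byte 4 (0x6D): reg=0x54
After byte 5 (0x15): reg=0xC0

Answer: 0xC0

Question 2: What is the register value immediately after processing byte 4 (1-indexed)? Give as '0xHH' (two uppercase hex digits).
Answer: 0x54

Derivation:
After byte 1 (0x2C): reg=0xC4
After byte 2 (0x9C): reg=0x8F
After byte 3 (0x46): reg=0x71
After byte 4 (0x6D): reg=0x54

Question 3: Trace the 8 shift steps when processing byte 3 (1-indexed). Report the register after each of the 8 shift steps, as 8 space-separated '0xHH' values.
Answer: 0x95 0x2D 0x5A 0xB4 0x6F 0xDE 0xBB 0x71

Derivation:
After byte 1 (0x2C): reg=0xC4
After byte 2 (0x9C): reg=0x8F
Register before byte 3: 0x8F
After XOR with byte 0x46: 0xC9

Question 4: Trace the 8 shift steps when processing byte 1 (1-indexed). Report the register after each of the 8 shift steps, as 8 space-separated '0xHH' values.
Answer: 0x58 0xB0 0x67 0xCE 0x9B 0x31 0x62 0xC4

Derivation:
Register before byte 1: 0x00
After XOR with byte 0x2C: 0x2C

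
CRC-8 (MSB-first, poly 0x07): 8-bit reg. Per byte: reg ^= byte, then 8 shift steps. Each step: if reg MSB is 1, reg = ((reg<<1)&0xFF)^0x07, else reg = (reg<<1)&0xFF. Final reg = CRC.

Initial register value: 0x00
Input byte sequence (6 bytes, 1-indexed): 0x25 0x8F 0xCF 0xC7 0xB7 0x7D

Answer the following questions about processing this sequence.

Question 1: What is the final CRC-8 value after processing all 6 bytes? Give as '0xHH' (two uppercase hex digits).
After byte 1 (0x25): reg=0xFB
After byte 2 (0x8F): reg=0x4B
After byte 3 (0xCF): reg=0x95
After byte 4 (0xC7): reg=0xB9
After byte 5 (0xB7): reg=0x2A
After byte 6 (0x7D): reg=0xA2

Answer: 0xA2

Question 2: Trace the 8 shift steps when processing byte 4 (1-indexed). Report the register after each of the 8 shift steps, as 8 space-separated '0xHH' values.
After byte 1 (0x25): reg=0xFB
After byte 2 (0x8F): reg=0x4B
After byte 3 (0xCF): reg=0x95
Register before byte 4: 0x95
After XOR with byte 0xC7: 0x52

Answer: 0xA4 0x4F 0x9E 0x3B 0x76 0xEC 0xDF 0xB9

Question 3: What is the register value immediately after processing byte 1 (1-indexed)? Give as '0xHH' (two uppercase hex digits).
Answer: 0xFB

Derivation:
After byte 1 (0x25): reg=0xFB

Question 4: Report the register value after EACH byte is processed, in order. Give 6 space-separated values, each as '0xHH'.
0xFB 0x4B 0x95 0xB9 0x2A 0xA2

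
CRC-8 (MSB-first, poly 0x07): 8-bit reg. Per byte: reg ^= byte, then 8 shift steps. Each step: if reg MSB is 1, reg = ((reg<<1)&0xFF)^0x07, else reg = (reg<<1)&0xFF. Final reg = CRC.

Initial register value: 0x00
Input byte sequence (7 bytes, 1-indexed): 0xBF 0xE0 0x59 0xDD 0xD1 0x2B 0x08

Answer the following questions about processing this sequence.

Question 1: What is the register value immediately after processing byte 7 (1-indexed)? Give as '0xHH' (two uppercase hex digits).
Answer: 0x57

Derivation:
After byte 1 (0xBF): reg=0x34
After byte 2 (0xE0): reg=0x22
After byte 3 (0x59): reg=0x66
After byte 4 (0xDD): reg=0x28
After byte 5 (0xD1): reg=0xE1
After byte 6 (0x2B): reg=0x78
After byte 7 (0x08): reg=0x57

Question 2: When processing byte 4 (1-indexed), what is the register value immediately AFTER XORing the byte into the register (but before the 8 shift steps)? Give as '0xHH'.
Answer: 0xBB

Derivation:
Register before byte 4: 0x66
Byte 4: 0xDD
0x66 XOR 0xDD = 0xBB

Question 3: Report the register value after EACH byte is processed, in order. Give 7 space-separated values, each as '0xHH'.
0x34 0x22 0x66 0x28 0xE1 0x78 0x57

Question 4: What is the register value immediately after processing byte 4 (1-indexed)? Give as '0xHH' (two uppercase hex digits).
After byte 1 (0xBF): reg=0x34
After byte 2 (0xE0): reg=0x22
After byte 3 (0x59): reg=0x66
After byte 4 (0xDD): reg=0x28

Answer: 0x28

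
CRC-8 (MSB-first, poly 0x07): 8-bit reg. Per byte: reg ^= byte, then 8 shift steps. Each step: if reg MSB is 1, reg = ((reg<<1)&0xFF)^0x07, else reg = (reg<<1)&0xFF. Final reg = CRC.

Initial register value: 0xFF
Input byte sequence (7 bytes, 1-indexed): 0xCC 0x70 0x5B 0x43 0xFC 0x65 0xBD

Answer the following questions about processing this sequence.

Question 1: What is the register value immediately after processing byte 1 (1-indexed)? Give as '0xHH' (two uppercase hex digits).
Answer: 0x99

Derivation:
After byte 1 (0xCC): reg=0x99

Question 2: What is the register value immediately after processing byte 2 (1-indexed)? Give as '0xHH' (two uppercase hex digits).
Answer: 0x91

Derivation:
After byte 1 (0xCC): reg=0x99
After byte 2 (0x70): reg=0x91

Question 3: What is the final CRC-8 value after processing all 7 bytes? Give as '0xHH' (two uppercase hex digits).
Answer: 0x3B

Derivation:
After byte 1 (0xCC): reg=0x99
After byte 2 (0x70): reg=0x91
After byte 3 (0x5B): reg=0x78
After byte 4 (0x43): reg=0xA1
After byte 5 (0xFC): reg=0x94
After byte 6 (0x65): reg=0xD9
After byte 7 (0xBD): reg=0x3B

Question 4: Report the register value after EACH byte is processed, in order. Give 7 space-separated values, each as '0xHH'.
0x99 0x91 0x78 0xA1 0x94 0xD9 0x3B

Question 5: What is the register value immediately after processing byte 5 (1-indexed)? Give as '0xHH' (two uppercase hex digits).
Answer: 0x94

Derivation:
After byte 1 (0xCC): reg=0x99
After byte 2 (0x70): reg=0x91
After byte 3 (0x5B): reg=0x78
After byte 4 (0x43): reg=0xA1
After byte 5 (0xFC): reg=0x94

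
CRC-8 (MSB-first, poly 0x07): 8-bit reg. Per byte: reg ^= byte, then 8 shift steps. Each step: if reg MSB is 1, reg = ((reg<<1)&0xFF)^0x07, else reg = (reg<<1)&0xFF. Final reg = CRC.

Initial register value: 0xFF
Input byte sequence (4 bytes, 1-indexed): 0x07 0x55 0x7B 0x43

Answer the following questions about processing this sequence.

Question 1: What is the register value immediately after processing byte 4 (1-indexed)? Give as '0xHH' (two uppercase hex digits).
After byte 1 (0x07): reg=0xE6
After byte 2 (0x55): reg=0x10
After byte 3 (0x7B): reg=0x16
After byte 4 (0x43): reg=0xAC

Answer: 0xAC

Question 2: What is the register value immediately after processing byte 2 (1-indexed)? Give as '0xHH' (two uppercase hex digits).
After byte 1 (0x07): reg=0xE6
After byte 2 (0x55): reg=0x10

Answer: 0x10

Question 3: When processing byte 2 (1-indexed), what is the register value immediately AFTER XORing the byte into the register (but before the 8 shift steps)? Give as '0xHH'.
Answer: 0xB3

Derivation:
Register before byte 2: 0xE6
Byte 2: 0x55
0xE6 XOR 0x55 = 0xB3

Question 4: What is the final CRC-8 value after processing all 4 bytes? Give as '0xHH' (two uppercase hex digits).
Answer: 0xAC

Derivation:
After byte 1 (0x07): reg=0xE6
After byte 2 (0x55): reg=0x10
After byte 3 (0x7B): reg=0x16
After byte 4 (0x43): reg=0xAC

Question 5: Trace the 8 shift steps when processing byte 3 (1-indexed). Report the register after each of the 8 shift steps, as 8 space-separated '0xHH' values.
Answer: 0xD6 0xAB 0x51 0xA2 0x43 0x86 0x0B 0x16

Derivation:
After byte 1 (0x07): reg=0xE6
After byte 2 (0x55): reg=0x10
Register before byte 3: 0x10
After XOR with byte 0x7B: 0x6B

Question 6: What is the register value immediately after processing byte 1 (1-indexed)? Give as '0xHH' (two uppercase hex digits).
Answer: 0xE6

Derivation:
After byte 1 (0x07): reg=0xE6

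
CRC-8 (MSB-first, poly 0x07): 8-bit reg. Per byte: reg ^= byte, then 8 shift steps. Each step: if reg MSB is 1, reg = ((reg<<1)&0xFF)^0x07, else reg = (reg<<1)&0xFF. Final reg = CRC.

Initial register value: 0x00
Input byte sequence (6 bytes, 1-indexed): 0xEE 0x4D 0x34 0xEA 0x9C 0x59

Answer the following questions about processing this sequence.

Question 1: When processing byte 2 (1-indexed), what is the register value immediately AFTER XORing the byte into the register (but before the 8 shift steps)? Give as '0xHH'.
Register before byte 2: 0x84
Byte 2: 0x4D
0x84 XOR 0x4D = 0xC9

Answer: 0xC9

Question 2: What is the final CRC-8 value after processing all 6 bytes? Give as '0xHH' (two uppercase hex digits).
After byte 1 (0xEE): reg=0x84
After byte 2 (0x4D): reg=0x71
After byte 3 (0x34): reg=0xDC
After byte 4 (0xEA): reg=0x82
After byte 5 (0x9C): reg=0x5A
After byte 6 (0x59): reg=0x09

Answer: 0x09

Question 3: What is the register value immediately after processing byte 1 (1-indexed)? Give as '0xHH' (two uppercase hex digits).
After byte 1 (0xEE): reg=0x84

Answer: 0x84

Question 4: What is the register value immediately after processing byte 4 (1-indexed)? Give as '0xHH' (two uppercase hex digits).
Answer: 0x82

Derivation:
After byte 1 (0xEE): reg=0x84
After byte 2 (0x4D): reg=0x71
After byte 3 (0x34): reg=0xDC
After byte 4 (0xEA): reg=0x82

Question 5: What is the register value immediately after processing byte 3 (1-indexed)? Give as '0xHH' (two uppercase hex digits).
Answer: 0xDC

Derivation:
After byte 1 (0xEE): reg=0x84
After byte 2 (0x4D): reg=0x71
After byte 3 (0x34): reg=0xDC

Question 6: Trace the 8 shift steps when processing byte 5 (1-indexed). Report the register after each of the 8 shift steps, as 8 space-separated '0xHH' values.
After byte 1 (0xEE): reg=0x84
After byte 2 (0x4D): reg=0x71
After byte 3 (0x34): reg=0xDC
After byte 4 (0xEA): reg=0x82
Register before byte 5: 0x82
After XOR with byte 0x9C: 0x1E

Answer: 0x3C 0x78 0xF0 0xE7 0xC9 0x95 0x2D 0x5A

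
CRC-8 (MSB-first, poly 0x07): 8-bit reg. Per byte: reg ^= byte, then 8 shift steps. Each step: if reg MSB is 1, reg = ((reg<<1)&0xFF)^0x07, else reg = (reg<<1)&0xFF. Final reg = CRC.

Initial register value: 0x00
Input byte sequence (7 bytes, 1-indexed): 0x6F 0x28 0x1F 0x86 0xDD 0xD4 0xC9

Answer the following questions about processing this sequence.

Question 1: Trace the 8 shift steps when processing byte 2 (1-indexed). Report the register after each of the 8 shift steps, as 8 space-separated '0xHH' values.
Answer: 0x44 0x88 0x17 0x2E 0x5C 0xB8 0x77 0xEE

Derivation:
After byte 1 (0x6F): reg=0x0A
Register before byte 2: 0x0A
After XOR with byte 0x28: 0x22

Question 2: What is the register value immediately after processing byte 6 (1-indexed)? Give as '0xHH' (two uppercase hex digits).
Answer: 0x12

Derivation:
After byte 1 (0x6F): reg=0x0A
After byte 2 (0x28): reg=0xEE
After byte 3 (0x1F): reg=0xD9
After byte 4 (0x86): reg=0x9A
After byte 5 (0xDD): reg=0xD2
After byte 6 (0xD4): reg=0x12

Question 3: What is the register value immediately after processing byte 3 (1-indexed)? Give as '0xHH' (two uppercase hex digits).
Answer: 0xD9

Derivation:
After byte 1 (0x6F): reg=0x0A
After byte 2 (0x28): reg=0xEE
After byte 3 (0x1F): reg=0xD9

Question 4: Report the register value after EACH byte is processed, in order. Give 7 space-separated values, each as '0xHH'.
0x0A 0xEE 0xD9 0x9A 0xD2 0x12 0x0F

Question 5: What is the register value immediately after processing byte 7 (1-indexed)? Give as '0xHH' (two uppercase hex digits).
After byte 1 (0x6F): reg=0x0A
After byte 2 (0x28): reg=0xEE
After byte 3 (0x1F): reg=0xD9
After byte 4 (0x86): reg=0x9A
After byte 5 (0xDD): reg=0xD2
After byte 6 (0xD4): reg=0x12
After byte 7 (0xC9): reg=0x0F

Answer: 0x0F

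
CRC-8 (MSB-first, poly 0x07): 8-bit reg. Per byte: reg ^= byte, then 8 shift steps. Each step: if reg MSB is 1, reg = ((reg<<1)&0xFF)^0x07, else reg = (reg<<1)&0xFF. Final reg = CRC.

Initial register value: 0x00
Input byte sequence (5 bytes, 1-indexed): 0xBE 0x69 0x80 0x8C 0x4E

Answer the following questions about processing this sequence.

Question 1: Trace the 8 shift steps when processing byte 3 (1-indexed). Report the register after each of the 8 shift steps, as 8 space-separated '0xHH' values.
After byte 1 (0xBE): reg=0x33
After byte 2 (0x69): reg=0x81
Register before byte 3: 0x81
After XOR with byte 0x80: 0x01

Answer: 0x02 0x04 0x08 0x10 0x20 0x40 0x80 0x07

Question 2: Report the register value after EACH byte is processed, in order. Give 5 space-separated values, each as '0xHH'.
0x33 0x81 0x07 0xB8 0xCC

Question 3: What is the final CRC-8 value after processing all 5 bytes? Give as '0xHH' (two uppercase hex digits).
Answer: 0xCC

Derivation:
After byte 1 (0xBE): reg=0x33
After byte 2 (0x69): reg=0x81
After byte 3 (0x80): reg=0x07
After byte 4 (0x8C): reg=0xB8
After byte 5 (0x4E): reg=0xCC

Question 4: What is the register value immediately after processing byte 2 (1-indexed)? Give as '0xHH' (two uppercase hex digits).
After byte 1 (0xBE): reg=0x33
After byte 2 (0x69): reg=0x81

Answer: 0x81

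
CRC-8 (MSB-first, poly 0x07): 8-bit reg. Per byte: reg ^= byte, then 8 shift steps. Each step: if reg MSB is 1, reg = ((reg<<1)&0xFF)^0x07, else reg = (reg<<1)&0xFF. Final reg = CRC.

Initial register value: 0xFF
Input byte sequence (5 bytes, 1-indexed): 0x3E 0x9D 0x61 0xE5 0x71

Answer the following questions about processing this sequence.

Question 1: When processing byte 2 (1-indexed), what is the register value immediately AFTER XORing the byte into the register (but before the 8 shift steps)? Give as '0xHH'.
Register before byte 2: 0x49
Byte 2: 0x9D
0x49 XOR 0x9D = 0xD4

Answer: 0xD4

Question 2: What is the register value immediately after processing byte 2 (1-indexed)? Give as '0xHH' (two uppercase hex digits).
After byte 1 (0x3E): reg=0x49
After byte 2 (0x9D): reg=0x22

Answer: 0x22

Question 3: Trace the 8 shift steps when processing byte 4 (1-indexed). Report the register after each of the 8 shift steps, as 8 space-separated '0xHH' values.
After byte 1 (0x3E): reg=0x49
After byte 2 (0x9D): reg=0x22
After byte 3 (0x61): reg=0xCE
Register before byte 4: 0xCE
After XOR with byte 0xE5: 0x2B

Answer: 0x56 0xAC 0x5F 0xBE 0x7B 0xF6 0xEB 0xD1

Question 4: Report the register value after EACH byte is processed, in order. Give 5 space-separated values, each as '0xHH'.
0x49 0x22 0xCE 0xD1 0x69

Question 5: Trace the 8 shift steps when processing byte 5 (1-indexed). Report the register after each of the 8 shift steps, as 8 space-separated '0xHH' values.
After byte 1 (0x3E): reg=0x49
After byte 2 (0x9D): reg=0x22
After byte 3 (0x61): reg=0xCE
After byte 4 (0xE5): reg=0xD1
Register before byte 5: 0xD1
After XOR with byte 0x71: 0xA0

Answer: 0x47 0x8E 0x1B 0x36 0x6C 0xD8 0xB7 0x69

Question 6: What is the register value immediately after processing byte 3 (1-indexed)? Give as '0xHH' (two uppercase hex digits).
Answer: 0xCE

Derivation:
After byte 1 (0x3E): reg=0x49
After byte 2 (0x9D): reg=0x22
After byte 3 (0x61): reg=0xCE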